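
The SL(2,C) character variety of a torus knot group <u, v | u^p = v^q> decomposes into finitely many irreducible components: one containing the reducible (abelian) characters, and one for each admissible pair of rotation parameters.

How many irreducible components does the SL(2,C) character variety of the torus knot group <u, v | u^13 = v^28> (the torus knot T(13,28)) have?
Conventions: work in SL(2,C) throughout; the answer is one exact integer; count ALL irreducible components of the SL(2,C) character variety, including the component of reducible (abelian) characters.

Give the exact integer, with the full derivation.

163

Gamma = < u, v | u^13 = v^28 > (torus knot T(13,28)); the central element u^13 = v^28 acts as +I or -I in any irreducible SL(2,C) representation.
On an irreducible component, tr(u) is locked at 2*cos(pi*alpha/13) for some alpha in 1..12, and tr(v) at 2*cos(pi*beta/28) for some beta in 1..27.
Consistency of u^13 = (-1)^alpha I with v^28 = (-1)^beta I forces alpha = beta (mod 2).
Counting: 6 odd alphas x 14 odd betas + 6 even alphas x 13 even betas = 84 + 78 = 162.
components with irreducible characters: 162; plus the single component of reducible (abelian) characters: total 163.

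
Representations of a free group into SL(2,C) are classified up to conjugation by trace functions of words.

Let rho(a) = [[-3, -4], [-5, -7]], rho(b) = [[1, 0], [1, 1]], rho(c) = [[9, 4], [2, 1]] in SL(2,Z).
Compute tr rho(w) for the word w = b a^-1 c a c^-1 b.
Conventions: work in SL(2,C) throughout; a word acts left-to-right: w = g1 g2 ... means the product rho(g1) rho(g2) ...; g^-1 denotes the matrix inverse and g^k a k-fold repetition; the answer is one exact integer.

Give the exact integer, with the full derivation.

rho(b) = [[1, 0], [1, 1]]
... * rho(a^-1) = [[-7, 4], [5, -3]]  ->  [[-7, 4], [-2, 1]]
... * rho(c) = [[9, 4], [2, 1]]  ->  [[-55, -24], [-16, -7]]
... * rho(a) = [[-3, -4], [-5, -7]]  ->  [[285, 388], [83, 113]]
... * rho(c^-1) = [[1, -4], [-2, 9]]  ->  [[-491, 2352], [-143, 685]]
... * rho(b) = [[1, 0], [1, 1]]  ->  [[1861, 2352], [542, 685]]
tr = 1861 + 685 = 2546

2546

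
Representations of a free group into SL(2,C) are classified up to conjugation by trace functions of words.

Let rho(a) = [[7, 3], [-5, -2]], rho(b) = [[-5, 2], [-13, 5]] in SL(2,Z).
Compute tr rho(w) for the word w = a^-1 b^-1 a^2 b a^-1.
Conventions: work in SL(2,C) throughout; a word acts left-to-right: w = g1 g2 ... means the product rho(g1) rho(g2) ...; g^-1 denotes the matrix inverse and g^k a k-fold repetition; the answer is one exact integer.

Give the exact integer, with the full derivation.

rho(a^-1) = [[-2, -3], [5, 7]]
... * rho(b^-1) = [[5, -2], [13, -5]]  ->  [[-49, 19], [116, -45]]
... * rho(a) = [[7, 3], [-5, -2]]  ->  [[-438, -185], [1037, 438]]
... * rho(a) = [[7, 3], [-5, -2]]  ->  [[-2141, -944], [5069, 2235]]
... * rho(b) = [[-5, 2], [-13, 5]]  ->  [[22977, -9002], [-54400, 21313]]
... * rho(a^-1) = [[-2, -3], [5, 7]]  ->  [[-90964, -131945], [215365, 312391]]
tr = -90964 + 312391 = 221427

221427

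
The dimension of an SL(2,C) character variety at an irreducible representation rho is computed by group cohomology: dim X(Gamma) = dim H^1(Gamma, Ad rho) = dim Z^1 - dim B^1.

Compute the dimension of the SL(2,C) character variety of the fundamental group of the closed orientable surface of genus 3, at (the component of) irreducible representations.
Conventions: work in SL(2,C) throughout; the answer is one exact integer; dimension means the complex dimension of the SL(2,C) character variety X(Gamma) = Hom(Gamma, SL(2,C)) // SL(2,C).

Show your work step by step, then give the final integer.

12

Gamma = pi_1(Sigma_3) = < a_1, b_1, ..., a_3, b_3 | prod [a_i, b_i] > has 2g = 6 generators and 1 relator.
A cocycle assigns one sl_2 vector per generator subject to the relator condition d_2(z) = 0: dim of the unconstrained space is 3*2g = 18.
At an irreducible rho, H^2 = coker(d_2) vanishes (Poincare duality: H^2 is dual to H^0 = invariants = 0), so d_2 is surjective onto sl_2 and dim Z^1 = 18 - 3 = 15.
dim B^1 = 3 (coboundaries, injective at irreducible rho).
dim X = dim H^1 = 15 - 3 = 12.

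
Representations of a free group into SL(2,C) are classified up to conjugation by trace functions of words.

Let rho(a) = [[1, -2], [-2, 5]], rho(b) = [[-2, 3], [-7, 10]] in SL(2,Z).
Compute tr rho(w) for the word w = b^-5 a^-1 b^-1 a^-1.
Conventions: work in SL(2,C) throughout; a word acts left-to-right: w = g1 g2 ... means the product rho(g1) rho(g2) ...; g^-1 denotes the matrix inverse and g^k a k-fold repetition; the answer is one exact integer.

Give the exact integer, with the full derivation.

12075582

rho(b^-1) = [[10, -3], [7, -2]]
... * rho(b^-1) = [[10, -3], [7, -2]]  ->  [[79, -24], [56, -17]]
... * rho(b^-1) = [[10, -3], [7, -2]]  ->  [[622, -189], [441, -134]]
... * rho(b^-1) = [[10, -3], [7, -2]]  ->  [[4897, -1488], [3472, -1055]]
... * rho(b^-1) = [[10, -3], [7, -2]]  ->  [[38554, -11715], [27335, -8306]]
... * rho(a^-1) = [[5, 2], [2, 1]]  ->  [[169340, 65393], [120063, 46364]]
... * rho(b^-1) = [[10, -3], [7, -2]]  ->  [[2151151, -638806], [1525178, -452917]]
... * rho(a^-1) = [[5, 2], [2, 1]]  ->  [[9478143, 3663496], [6720056, 2597439]]
tr = 9478143 + 2597439 = 12075582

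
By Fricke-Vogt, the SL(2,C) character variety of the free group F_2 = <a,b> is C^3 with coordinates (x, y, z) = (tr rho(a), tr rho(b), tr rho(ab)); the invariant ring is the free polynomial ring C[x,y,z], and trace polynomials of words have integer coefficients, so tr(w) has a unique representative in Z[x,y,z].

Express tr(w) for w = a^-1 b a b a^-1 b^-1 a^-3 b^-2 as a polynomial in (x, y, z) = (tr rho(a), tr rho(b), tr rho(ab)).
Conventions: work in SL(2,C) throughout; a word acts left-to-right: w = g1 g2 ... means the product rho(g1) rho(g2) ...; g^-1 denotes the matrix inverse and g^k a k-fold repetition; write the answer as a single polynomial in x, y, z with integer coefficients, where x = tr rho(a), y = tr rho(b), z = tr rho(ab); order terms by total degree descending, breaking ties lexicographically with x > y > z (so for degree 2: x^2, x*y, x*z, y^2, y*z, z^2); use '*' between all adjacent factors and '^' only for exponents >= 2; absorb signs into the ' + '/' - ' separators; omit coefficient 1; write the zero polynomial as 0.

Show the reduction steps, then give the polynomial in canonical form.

tr(b a^-1) = tr(b) * tr(a) - tr(b a)   [inverse elimination on a] = x*y - z
tr(a^-2 b) = tr(b a^-1) * tr(a) - tr(b)   [inverse elimination on a] = x^2*y - x*z - y
apply: tr(b a b) = tr(b) * tr(a b) - tr(a)   [square of b] = y*z - x
use: tr(b a b a) = tr(a b) * tr(a b) - tr(1)   [split at a repeated a] = z^2 - 2
tr(a^-1 b a b) = tr(b a b) * tr(a) - tr(b a b a)   [inverse elimination on a] = x*y*z - x^2 - z^2 + 2
tr(a b a) = tr(a) * tr(b a) - tr(b)   [square of a] = x*z - y
use: tr(b a b a b) = tr(b) * tr(a b a b) - tr(a b a)   [square of b] = y*z^2 - x*z - y
tr(b a b a b a) = tr(a b a b) * tr(a b) - tr(b a)   [split at a repeated a] = z^3 - 3*z
apply: tr(b a b a b a^-1) = tr(b a b a b) * tr(a) - tr(b a b a b a)   [inverse elimination on a] = x*y*z^2 - x^2*z - z^3 - x*y + 3*z
tr(a^-2 b a b a b) = tr(b a b a b a^-1) * tr(a) - tr(b a b a b)   [inverse elimination on a] = x^2*y*z^2 - x^3*z - x*z^3 - x^2*y - y*z^2 + 4*x*z + y
tr(a^-2 b a b a b^-1) = tr(a^-2 b a b a) * tr(b) - tr(a^-2 b a b a b)   [inverse elimination on b] = -x^2*y*z^2 + x^3*z + x*y^2*z + x*z^3 - 4*x*z + y
use: tr(a^-1 b a b a b^-1) = tr(a^-1 b a b a) * tr(b) - tr(a^-1 b a b a b)   [inverse elimination on b] = -x*y*z^2 + x^2*z + y^2*z + z^3 - 3*z
use: tr(b^-1 a^-3 b a b a) = tr(a^-2 b a b a b^-1) * tr(a) - tr(a^-2 b a b a b^-1 a)   [inverse elimination on a] = -x^3*y*z^2 + x^4*z + x^2*y^2*z + x^2*z^3 + x*y*z^2 - 5*x^2*z - y^2*z - z^3 + x*y + 3*z
tr(a^-1 b a b a^-1 b^-1 a^-2) = tr(b^-1 a^-3 b a b) * tr(a) - tr(b^-1 a^-3 b a b a)   [inverse elimination on a] = x^3*y*z^2 - x^4*z - x^2*y^2*z - x^2*z^3 + x^3*y - x*y*z^2 + 4*x^2*z + y^2*z + z^3 - 2*x*y - 3*z
use: tr(a b a b a) = tr(a) * tr(b a b a) - tr(b a b)   [square of a] = x*z^2 - y*z - x
tr(b^-1 a b a b a) = tr(a b a b a) * tr(b) - tr(a b a b a b)   [inverse elimination on b] = x*y*z^2 - y^2*z - z^3 - x*y + 3*z
apply: tr(b a b a^-1 b^-1 a) = tr(b^-1 a b a b) * tr(a) - tr(b^-1 a b a b a)   [inverse elimination on a] = -x*y*z^2 + x^2*z + y^2*z + z^3 - 3*z
use: tr(a^-1 b a b a^-1 b^-1) = tr(b a b a^-1 b^-1) * tr(a) - tr(b a b a^-1 b^-1 a)   [inverse elimination on a] = x*y*z^2 - x^2*z - y^2*z - z^3 + x*y + 3*z
apply: tr(a^-1 b a b a^-1 b^-1 a^-1) = tr(a^-1 b a b a^-1 b^-1) * tr(a) - tr(a^-1 b a b a^-1 b^-1 a)   [inverse elimination on a] = x^2*y*z^2 - x^3*z - x*y^2*z - x*z^3 + x^2*y + 3*x*z - y
use: tr(a^-1 b a b a^-1 b^-1 a^-3) = tr(a^-1 b a b a^-1 b^-1 a^-2) * tr(a) - tr(a^-1 b a b a^-1 b^-1 a^-1)   [inverse elimination on a] = x^4*y*z^2 - x^5*z - x^3*y^2*z - x^3*z^3 + x^4*y - 2*x^2*y*z^2 + 5*x^3*z + 2*x*y^2*z + 2*x*z^3 - 3*x^2*y - 6*x*z + y
tr(b^2 a b) = tr(b) * tr(a b^2) - tr(a b)   [square of b] = y^2*z - x*y - z
tr(a^-1 b^2 a b) = tr(b^2 a b) * tr(a) - tr(b^2 a b a)   [inverse elimination on a] = x*y^2*z - x^2*y - y*z^2 + y
tr(a^-1 b^2 a b a^-1) = tr(a^-1 b^2 a b) * tr(a) - tr(a^-1 b^2 a b a)   [inverse elimination on a] = x^2*y^2*z - x^3*y - x*y*z^2 - y^2*z + 2*x*y + z
apply: tr(b^3 a b) = tr(b) * tr(a b^3) - tr(a b^2)   [square of b] = y^3*z - x*y^2 - 2*y*z + x
tr(b^3 a b a) = tr(b) * tr(a b a b^2) - tr(a b a b)   [square of b] = y^2*z^2 - x*y*z - y^2 - z^2 + 2
tr(b^2 a b a^-1 b) = tr(b^3 a b) * tr(a) - tr(b^3 a b a)   [inverse elimination on a] = x*y^3*z - x^2*y^2 - y^2*z^2 - x*y*z + x^2 + y^2 + z^2 - 2
tr(b^2) = tr(b) * tr(b) - tr(1)   [square of b] = y^2 - 2
tr(a b^2 a) = tr(a) * tr(b^2 a) - tr(b^2)   [square of a] = x*y*z - x^2 - y^2 + 2
tr(b a b^2 a b) = tr(b) * tr(a b^2 a b) - tr(a b^2 a)   [square of b] = y^2*z^2 - 2*x*y*z + x^2 - 2
tr(b a b^2 a b a) = tr(b) * tr(a b a b a b) - tr(a b a b a)   [square of b] = y*z^3 - x*z^2 - 2*y*z + x
tr(b^2 a b a^-1 b a) = tr(b a b^2 a b) * tr(a) - tr(b a b^2 a b a)   [inverse elimination on a] = x*y^2*z^2 - 2*x^2*y*z - y*z^3 + x^3 + x*z^2 + 2*y*z - 3*x
tr(a^-1 b^2 a b a^-1 b) = tr(b^2 a b a^-1 b) * tr(a) - tr(b^2 a b a^-1 b a)   [inverse elimination on a] = x^2*y^3*z - x^3*y^2 - 2*x*y^2*z^2 + x^2*y*z + y*z^3 + x*y^2 - 2*y*z + x
apply: tr(b a b a^-1 b^-1 a^-1 b) = tr(a^-1 b^2 a b a^-1) * tr(b) - tr(a^-1 b^2 a b a^-1 b)   [inverse elimination on b] = x*y^2*z^2 - x^2*y*z - y^3*z - y*z^3 + x*y^2 + 3*y*z - x
tr(b a b a b a^-1 b) = tr(b^2 a b a b) * tr(a) - tr(b^2 a b a b a)   [inverse elimination on a] = x*y^2*z^2 - x^2*y*z - y*z^3 - x*y^2 + 2*y*z + x
tr(b a b a b a b a) = tr(b a b a) * tr(b a b a) - tr(1)   [split at a repeated b] = z^4 - 4*z^2 + 2
use: tr(b a b a b a^-1 b a) = tr(b a b a b a b) * tr(a) - tr(b a b a b a b a)   [inverse elimination on a] = x*y*z^3 - x^2*z^2 - z^4 - 2*x*y*z + x^2 + 4*z^2 - 2
tr(a^-1 b a b a b a^-1 b) = tr(b a b a b a^-1 b) * tr(a) - tr(b a b a b a^-1 b a)   [inverse elimination on a] = x^2*y^2*z^2 - x^3*y*z - 2*x*y*z^3 - x^2*y^2 + x^2*z^2 + z^4 + 4*x*y*z - 4*z^2 + 2
apply: tr(b a b a^-1 b^-1 a^-1 b a) = tr(a^-1 b a b a b a^-1) * tr(b) - tr(a^-1 b a b a b a^-1 b)   [inverse elimination on b] = x*y*z^3 - x^2*z^2 - y^2*z^2 - z^4 + y^2 + 4*z^2 - 2
tr(b a^-1 b a b a^-1 b^-1 a^-1) = tr(b a b a^-1 b^-1 a^-1 b) * tr(a) - tr(b a b a^-1 b^-1 a^-1 b a)   [inverse elimination on a] = x^2*y^2*z^2 - x^3*y*z - x*y^3*z - 2*x*y*z^3 + x^2*y^2 + x^2*z^2 + y^2*z^2 + z^4 + 3*x*y*z - x^2 - y^2 - 4*z^2 + 2
use: tr(a^-1 b a b a^-1) = tr(b a b a^-1) * tr(a) - tr(b a b)   [inverse elimination on a] = x^2*y*z - x^3 - x*z^2 - y*z + 3*x
use: tr(a^-1 b a^-1 b a b a^-1 b^-1 a^-1) = tr(b a^-1 b a b a^-1 b^-1 a^-1) * tr(a) - tr(b a^-1 b a b a^-1 b^-1)   [inverse elimination on a] = x^3*y^2*z^2 - x^4*y*z - x^2*y^3*z - 2*x^2*y*z^3 + x^3*y^2 + x^3*z^2 + x*y^2*z^2 + x*z^4 + 2*x^2*y*z - x*y^2 - 3*x*z^2 + y*z - x
use: tr(a^-1 b a b a^-1 b^-1 a^-3 b) = tr(a^-1 b a^-1 b a b a^-1 b^-1 a^-1) * tr(a) - tr(a^-1 b a^-1 b a b a^-1 b^-1)   [inverse elimination on a] = x^4*y^2*z^2 - x^5*y*z - x^3*y^3*z - 2*x^3*y*z^3 + x^4*y^2 + x^4*z^2 + x^2*z^4 + 3*x^3*y*z + x*y^3*z + 2*x*y*z^3 - 2*x^2*y^2 - 4*x^2*z^2 - y^2*z^2 - z^4 - 2*x*y*z + y^2 + 4*z^2 - 2
apply: tr(b^-1 a^-1 b a b a^-1 b^-1 a^-3) = tr(a^-1 b a b a^-1 b^-1 a^-3) * tr(b) - tr(a^-1 b a b a^-1 b^-1 a^-3 b)   [inverse elimination on b] = x^3*y*z^3 - x^4*z^2 - 2*x^2*y^2*z^2 - x^2*z^4 + 2*x^3*y*z + x*y^3*z - x^2*y^2 + 4*x^2*z^2 + y^2*z^2 + z^4 - 4*x*y*z - 4*z^2 + 2
apply: tr(a^-1 b a b a^-1 b^-1 a^-3 b^-2) = tr(b^-1 a^-1 b a b a^-1 b^-1 a^-3) * tr(b) - tr(b^-1 a^-1 b a b a^-1 b^-1 a^-3 b)   [inverse elimination on b] = x^3*y^2*z^3 - 2*x^4*y*z^2 - 2*x^2*y^3*z^2 - x^2*y*z^4 + x^5*z + 3*x^3*y^2*z + x^3*z^3 + x*y^4*z - x^4*y - x^2*y^3 + 6*x^2*y*z^2 + y^3*z^2 + y*z^4 - 5*x^3*z - 6*x*y^2*z - 2*x*z^3 + 3*x^2*y - 4*y*z^2 + 6*x*z + y

x^3*y^2*z^3 - 2*x^4*y*z^2 - 2*x^2*y^3*z^2 - x^2*y*z^4 + x^5*z + 3*x^3*y^2*z + x^3*z^3 + x*y^4*z - x^4*y - x^2*y^3 + 6*x^2*y*z^2 + y^3*z^2 + y*z^4 - 5*x^3*z - 6*x*y^2*z - 2*x*z^3 + 3*x^2*y - 4*y*z^2 + 6*x*z + y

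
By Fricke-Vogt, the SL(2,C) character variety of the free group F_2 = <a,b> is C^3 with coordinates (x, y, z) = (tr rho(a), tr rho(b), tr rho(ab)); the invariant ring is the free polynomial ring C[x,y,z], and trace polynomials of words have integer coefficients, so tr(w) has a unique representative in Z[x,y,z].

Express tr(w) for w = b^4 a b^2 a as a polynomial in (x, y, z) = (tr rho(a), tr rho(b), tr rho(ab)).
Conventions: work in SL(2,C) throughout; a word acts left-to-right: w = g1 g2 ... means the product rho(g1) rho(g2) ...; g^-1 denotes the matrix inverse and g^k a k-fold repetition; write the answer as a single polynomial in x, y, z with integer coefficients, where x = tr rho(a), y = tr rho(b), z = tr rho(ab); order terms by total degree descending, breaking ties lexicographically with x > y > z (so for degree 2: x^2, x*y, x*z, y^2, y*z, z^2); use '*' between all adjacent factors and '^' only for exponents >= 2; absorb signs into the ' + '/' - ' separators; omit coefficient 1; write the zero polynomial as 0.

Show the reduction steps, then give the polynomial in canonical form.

trace(a b a b) = trace(b a) trace(b a) - trace(1)   [split at a repeated b] = z^2 - 2
so trace(a b a) = trace(a) trace(b a) - trace(b)   [square of a] = x*z - y
reduce: trace(b a b a b) = trace(b) trace(a b a b) - trace(a b a)   [square of b] = y*z^2 - x*z - y
reduce: trace(a b a b^3) = trace(b) trace(b a b a b) - trace(b a b a)   [square of b] = y^2*z^2 - x*y*z - y^2 - z^2 + 2
reduce: trace(a b^4 a b) = trace(b) trace(a b a b^3) - trace(a b a b^2)   [square of b] = y^3*z^2 - x*y^2*z - y^3 - 2*y*z^2 + x*z + 3*y
trace(b a b) = trace(b) trace(a b) - trace(a)   [square of b] = y*z - x
trace(b^2 a b) = trace(b) trace(b a b) - trace(b a)   [square of b] = y^2*z - x*y - z
trace(b^4 a) = trace(b) trace(b^2 a b) - trace(b^2 a)   [square of b] = y^3*z - x*y^2 - 2*y*z + x
trace(b^2) = trace(b) trace(b) - trace(1)   [square of b] = y^2 - 2
reduce: trace(b^3) = trace(b) trace(b^2) - trace(b)   [square of b] = y^3 - 3*y
trace(b^4) = trace(b) trace(b^3) - trace(b^2)   [square of b] = y^4 - 4*y^2 + 2
reduce: trace(a b^4 a) = trace(a) trace(b^4 a) - trace(b^4)   [square of a] = x*y^3*z - x^2*y^2 - y^4 - 2*x*y*z + x^2 + 4*y^2 - 2
trace(b^4 a b^2 a) = trace(b) trace(a b^4 a b) - trace(a b^4 a)   [square of b] = y^4*z^2 - 2*x*y^3*z + x^2*y^2 - 2*y^2*z^2 + 3*x*y*z - x^2 - y^2 + 2

y^4*z^2 - 2*x*y^3*z + x^2*y^2 - 2*y^2*z^2 + 3*x*y*z - x^2 - y^2 + 2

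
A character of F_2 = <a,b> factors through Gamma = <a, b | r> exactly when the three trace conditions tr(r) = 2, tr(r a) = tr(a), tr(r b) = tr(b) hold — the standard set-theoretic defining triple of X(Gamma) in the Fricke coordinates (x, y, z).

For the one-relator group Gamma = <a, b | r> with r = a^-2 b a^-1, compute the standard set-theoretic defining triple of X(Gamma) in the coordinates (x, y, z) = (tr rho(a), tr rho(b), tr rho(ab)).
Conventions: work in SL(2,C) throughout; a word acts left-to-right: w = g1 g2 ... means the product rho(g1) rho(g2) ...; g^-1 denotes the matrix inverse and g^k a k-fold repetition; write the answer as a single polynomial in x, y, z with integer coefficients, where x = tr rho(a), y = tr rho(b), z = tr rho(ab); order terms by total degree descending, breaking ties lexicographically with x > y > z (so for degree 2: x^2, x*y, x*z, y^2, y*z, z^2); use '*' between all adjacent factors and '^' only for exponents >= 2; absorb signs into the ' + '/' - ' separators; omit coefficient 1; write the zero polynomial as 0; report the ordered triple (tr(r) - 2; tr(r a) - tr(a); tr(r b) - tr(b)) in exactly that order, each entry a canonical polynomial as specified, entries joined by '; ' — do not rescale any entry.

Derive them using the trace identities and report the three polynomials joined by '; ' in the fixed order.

x^3*y - x^2*z - 2*x*y + z - 2; x^2*y - x*z - x - y; x^3*y^2 - 2*x^2*y*z - x*y^2 + x*z^2 + y*z - x - y

use: tr(a^-1 b) = tr(b) * tr(a) - tr(b a) = x*y - z
tr(a^-1 b a^-1) = tr(a^-1 b) * tr(a) - tr(a^-1 b a) = x^2*y - x*z - y
tr(a^-2 b a^-1) = tr(a^-1 b a^-1) * tr(a) - tr(a^-1 b) = x^3*y - x^2*z - 2*x*y + z
tr(b^2) = tr(b) * tr(b) - tr(1) = y^2 - 2
use: tr(b^2 a) = tr(b) * tr(a b) - tr(a) = y*z - x
apply: tr(b a^-1 b) = tr(b^2) * tr(a) - tr(b^2 a) = x*y^2 - y*z - x
tr(b a b a) = tr(b a) * tr(b a) - tr(1) = z^2 - 2
tr(b a^-1 b a) = tr(b a b) * tr(a) - tr(b a b a) = x*y*z - x^2 - z^2 + 2
use: tr(a^-1 b a^-1 b) = tr(b a^-1 b) * tr(a) - tr(b a^-1 b a) = x^2*y^2 - 2*x*y*z + z^2 - 2
tr(a^-2 b a^-1 b) = tr(a^-1 b a^-1 b) * tr(a) - tr(a^-1 b a^-1 b a) = x^3*y^2 - 2*x^2*y*z - x*y^2 + x*z^2 + y*z - x
assemble the triple (tr(r) - 2; tr(r a) - x; tr(r b) - y)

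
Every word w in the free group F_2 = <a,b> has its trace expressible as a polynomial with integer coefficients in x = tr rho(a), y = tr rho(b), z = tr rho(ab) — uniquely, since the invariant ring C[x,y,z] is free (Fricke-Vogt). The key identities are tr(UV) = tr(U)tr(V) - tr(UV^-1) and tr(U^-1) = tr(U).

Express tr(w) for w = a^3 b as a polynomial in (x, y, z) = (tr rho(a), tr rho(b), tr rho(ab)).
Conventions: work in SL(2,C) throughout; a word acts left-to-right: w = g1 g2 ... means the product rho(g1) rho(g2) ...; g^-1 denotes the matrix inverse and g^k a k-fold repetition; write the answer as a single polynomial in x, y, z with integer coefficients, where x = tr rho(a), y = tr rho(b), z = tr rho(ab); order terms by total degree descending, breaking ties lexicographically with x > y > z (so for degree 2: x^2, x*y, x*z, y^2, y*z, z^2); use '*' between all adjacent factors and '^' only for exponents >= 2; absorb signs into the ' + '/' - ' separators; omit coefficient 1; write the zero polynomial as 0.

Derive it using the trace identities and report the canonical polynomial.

x^2*z - x*y - z

trace(a b a) = trace(a) trace(b a) - trace(b)  (reduce the a square) = x*z - y
trace(a^3 b) = trace(a) trace(a b a) - trace(a b)  (reduce the a square) = x^2*z - x*y - z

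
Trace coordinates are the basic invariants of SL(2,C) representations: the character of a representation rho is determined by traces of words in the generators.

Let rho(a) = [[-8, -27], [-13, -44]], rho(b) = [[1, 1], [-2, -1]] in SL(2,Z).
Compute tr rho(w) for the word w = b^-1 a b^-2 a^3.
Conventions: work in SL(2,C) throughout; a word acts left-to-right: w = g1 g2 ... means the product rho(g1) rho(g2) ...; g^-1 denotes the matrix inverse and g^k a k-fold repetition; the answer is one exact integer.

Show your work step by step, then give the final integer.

rho(b^-1) = [[-1, -1], [2, 1]]
... * rho(a) = [[-8, -27], [-13, -44]]  ->  [[21, 71], [-29, -98]]
... * rho(b^-1) = [[-1, -1], [2, 1]]  ->  [[121, 50], [-167, -69]]
... * rho(b^-1) = [[-1, -1], [2, 1]]  ->  [[-21, -71], [29, 98]]
... * rho(a) = [[-8, -27], [-13, -44]]  ->  [[1091, 3691], [-1506, -5095]]
... * rho(a) = [[-8, -27], [-13, -44]]  ->  [[-56711, -191861], [78283, 264842]]
... * rho(a) = [[-8, -27], [-13, -44]]  ->  [[2947881, 9973081], [-4069210, -13766689]]
tr = 2947881 + -13766689 = -10818808

-10818808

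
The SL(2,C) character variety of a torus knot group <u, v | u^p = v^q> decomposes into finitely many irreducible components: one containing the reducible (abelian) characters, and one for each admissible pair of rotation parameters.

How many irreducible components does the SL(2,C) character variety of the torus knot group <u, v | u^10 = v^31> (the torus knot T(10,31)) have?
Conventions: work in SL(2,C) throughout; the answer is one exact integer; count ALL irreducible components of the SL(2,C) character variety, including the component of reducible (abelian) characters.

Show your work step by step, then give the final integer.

Gamma = < u, v | u^10 = v^31 > (torus knot T(10,31)); the central element u^10 = v^31 acts as +I or -I in any irreducible SL(2,C) representation.
On an irreducible component, tr(u) is locked at 2*cos(pi*alpha/10) for some alpha in 1..9, and tr(v) at 2*cos(pi*beta/31) for some beta in 1..30.
u^10 = (-1)^alpha I and v^31 = (-1)^beta I must agree, so alpha and beta have equal parity.
count pairs: odd alpha (5 choices) x odd beta (15), plus even alpha (4) x even beta (15): 5*15 + 4*15 = 135.
Total: 135 irreducible-character components + 1 reducible (abelian) component = 136.

136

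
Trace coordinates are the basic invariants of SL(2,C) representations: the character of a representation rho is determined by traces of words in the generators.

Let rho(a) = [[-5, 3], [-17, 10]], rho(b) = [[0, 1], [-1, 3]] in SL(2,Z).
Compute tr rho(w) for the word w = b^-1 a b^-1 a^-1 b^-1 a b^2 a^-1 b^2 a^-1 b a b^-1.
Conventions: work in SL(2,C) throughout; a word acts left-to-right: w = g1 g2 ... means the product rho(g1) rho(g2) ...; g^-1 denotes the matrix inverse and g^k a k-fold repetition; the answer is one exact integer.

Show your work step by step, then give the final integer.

rho(b^-1) = [[3, -1], [1, 0]]
... * rho(a) = [[-5, 3], [-17, 10]]  ->  [[2, -1], [-5, 3]]
... * rho(b^-1) = [[3, -1], [1, 0]]  ->  [[5, -2], [-12, 5]]
... * rho(a^-1) = [[10, -3], [17, -5]]  ->  [[16, -5], [-35, 11]]
... * rho(b^-1) = [[3, -1], [1, 0]]  ->  [[43, -16], [-94, 35]]
... * rho(a) = [[-5, 3], [-17, 10]]  ->  [[57, -31], [-125, 68]]
... * rho(b) = [[0, 1], [-1, 3]]  ->  [[31, -36], [-68, 79]]
... * rho(b) = [[0, 1], [-1, 3]]  ->  [[36, -77], [-79, 169]]
... * rho(a^-1) = [[10, -3], [17, -5]]  ->  [[-949, 277], [2083, -608]]
... * rho(b) = [[0, 1], [-1, 3]]  ->  [[-277, -118], [608, 259]]
... * rho(b) = [[0, 1], [-1, 3]]  ->  [[118, -631], [-259, 1385]]
... * rho(a^-1) = [[10, -3], [17, -5]]  ->  [[-9547, 2801], [20955, -6148]]
... * rho(b) = [[0, 1], [-1, 3]]  ->  [[-2801, -1144], [6148, 2511]]
... * rho(a) = [[-5, 3], [-17, 10]]  ->  [[33453, -19843], [-73427, 43554]]
... * rho(b^-1) = [[3, -1], [1, 0]]  ->  [[80516, -33453], [-176727, 73427]]
tr = 80516 + 73427 = 153943

153943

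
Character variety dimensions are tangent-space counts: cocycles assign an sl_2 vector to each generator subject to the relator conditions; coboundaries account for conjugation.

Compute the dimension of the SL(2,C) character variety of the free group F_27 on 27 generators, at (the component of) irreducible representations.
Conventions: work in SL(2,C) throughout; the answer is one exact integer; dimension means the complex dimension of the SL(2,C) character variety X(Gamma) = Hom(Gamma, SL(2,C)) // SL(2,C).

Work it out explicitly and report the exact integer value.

The free group F_27: 27 generators, no relators.
So Z^1 = (sl_2)^27 in full: dim Z^1 = 81.
dim B^1 = 3: the coboundary map is injective because an irreducible image has centralizer 0 in sl_2.
dim X = dim H^1 = dim Z^1 - dim B^1 = 81 - 3 = 78.

78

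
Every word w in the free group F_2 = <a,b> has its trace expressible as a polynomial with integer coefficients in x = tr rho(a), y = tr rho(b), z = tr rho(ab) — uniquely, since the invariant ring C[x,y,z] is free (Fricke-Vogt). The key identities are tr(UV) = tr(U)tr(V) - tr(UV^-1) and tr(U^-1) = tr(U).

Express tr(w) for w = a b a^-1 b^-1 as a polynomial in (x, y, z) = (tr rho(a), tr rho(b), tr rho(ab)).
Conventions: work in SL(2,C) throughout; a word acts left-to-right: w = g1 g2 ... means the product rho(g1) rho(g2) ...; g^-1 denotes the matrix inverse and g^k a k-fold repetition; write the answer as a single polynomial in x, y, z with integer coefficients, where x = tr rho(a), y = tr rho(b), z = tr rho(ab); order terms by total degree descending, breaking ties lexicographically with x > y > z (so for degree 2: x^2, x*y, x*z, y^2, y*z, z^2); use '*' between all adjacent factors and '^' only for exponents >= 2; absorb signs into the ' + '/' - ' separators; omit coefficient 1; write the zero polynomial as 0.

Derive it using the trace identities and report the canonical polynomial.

apply: trace(b a b) = trace(b) * trace(a b) - trace(a) = y*z - x
apply: trace(b a b a) = trace(a b) * trace(a b) - trace(1)   [split at repeated a] = z^2 - 2
trace(a b a^-1 b) = trace(b a b) * trace(a) - trace(b a b a) = x*y*z - x^2 - z^2 + 2
use: trace(a b a^-1 b^-1) = trace(a b a^-1) * trace(b) - trace(a b a^-1 b) = -x*y*z + x^2 + y^2 + z^2 - 2

-x*y*z + x^2 + y^2 + z^2 - 2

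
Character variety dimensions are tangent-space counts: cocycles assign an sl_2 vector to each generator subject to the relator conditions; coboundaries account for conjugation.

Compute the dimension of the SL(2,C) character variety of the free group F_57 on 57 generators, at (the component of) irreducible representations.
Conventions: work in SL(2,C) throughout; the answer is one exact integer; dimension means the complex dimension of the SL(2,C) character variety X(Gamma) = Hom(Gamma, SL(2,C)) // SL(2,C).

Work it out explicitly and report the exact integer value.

Here Gamma is free of rank 57 — no relator constrains a cocycle.
So Z^1 = (sl_2)^57 in full: dim Z^1 = 171.
dim B^1 = 3: the coboundary map is injective because an irreducible image has centralizer 0 in sl_2.
Therefore dim X = 171 - 3 = 168.

168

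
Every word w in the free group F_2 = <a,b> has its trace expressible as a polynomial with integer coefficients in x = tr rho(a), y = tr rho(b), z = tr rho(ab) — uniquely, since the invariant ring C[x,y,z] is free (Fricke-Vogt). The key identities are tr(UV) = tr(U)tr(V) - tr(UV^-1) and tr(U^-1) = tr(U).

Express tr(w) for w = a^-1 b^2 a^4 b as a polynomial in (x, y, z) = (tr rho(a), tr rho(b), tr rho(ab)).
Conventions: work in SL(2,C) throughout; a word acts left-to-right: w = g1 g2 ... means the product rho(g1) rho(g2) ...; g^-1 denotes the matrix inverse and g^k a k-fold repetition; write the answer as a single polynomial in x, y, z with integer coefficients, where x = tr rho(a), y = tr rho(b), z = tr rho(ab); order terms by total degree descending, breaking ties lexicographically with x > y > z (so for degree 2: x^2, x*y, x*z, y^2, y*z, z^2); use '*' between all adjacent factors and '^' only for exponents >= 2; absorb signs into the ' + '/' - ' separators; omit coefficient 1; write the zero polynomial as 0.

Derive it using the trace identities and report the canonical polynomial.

x^4*y^2*z - x^5*y - x^3*y^3 - x^3*y*z^2 - x^2*y^2*z + 5*x^3*y + x*y^3 + 2*x*y*z^2 - x^2*z - y^2*z - 4*x*y + z

trace(b^2 a) = trace(b) trace(a b) - trace(a) = y*z - x
trace(b^2) = trace(b) trace(b) - trace(1) = y^2 - 2
and trace(b^2 a^2) = trace(a) trace(b^2 a) - trace(b^2) = x*y*z - x^2 - y^2 + 2
trace(a^2 b^2 a) = trace(a) trace(b^2 a^2) - trace(b^2 a) = x^2*y*z - x^3 - x*y^2 - y*z + 3*x
next, trace(a^4 b^2) = trace(a) trace(a^2 b^2 a) - trace(a^2 b^2) = x^3*y*z - x^4 - x^2*y^2 - 2*x*y*z + 4*x^2 + y^2 - 2
trace(a b a) = trace(a) trace(b a) - trace(b) = x*z - y
trace(a b a^2) = trace(a) trace(a b a) - trace(a b) = x^2*z - x*y - z
next, trace(a^4 b) = trace(a) trace(a b a^2) - trace(a b a) = x^3*z - x^2*y - 2*x*z + y
trace(b^2 a^4 b) = trace(b) trace(a^4 b^2) - trace(a^4 b) = x^3*y^2*z - x^4*y - x^2*y^3 - x^3*z - 2*x*y^2*z + 5*x^2*y + y^3 + 2*x*z - 3*y
next, trace(b a b a) = trace(a b) trace(a b) - trace(1) = z^2 - 2
next, trace(a b a b a) = trace(a) trace(b a b a) - trace(b a b) = x*z^2 - y*z - x
trace(b a b a^3) = trace(a) trace(a b a b a) - trace(a b a b) = x^2*z^2 - x*y*z - x^2 - z^2 + 2
trace(a^4 b a b) = trace(a) trace(b a b a^3) - trace(b a b a^2) = x^3*z^2 - x^2*y*z - x^3 - 2*x*z^2 + y*z + 3*x
next, trace(a^4 b a) = trace(a) trace(a^3 b a) - trace(a^3 b) = x^4*z - x^3*y - 3*x^2*z + 2*x*y + z
and trace(b^2 a^4 b a) = trace(b) trace(a^4 b a b) - trace(a^4 b a) = x^3*y*z^2 - x^4*z - x^2*y^2*z - 2*x*y*z^2 + 3*x^2*z + y^2*z + x*y - z
trace(a^-1 b^2 a^4 b) = trace(b^2 a^4 b) trace(a) - trace(b^2 a^4 b a) = x^4*y^2*z - x^5*y - x^3*y^3 - x^3*y*z^2 - x^2*y^2*z + 5*x^3*y + x*y^3 + 2*x*y*z^2 - x^2*z - y^2*z - 4*x*y + z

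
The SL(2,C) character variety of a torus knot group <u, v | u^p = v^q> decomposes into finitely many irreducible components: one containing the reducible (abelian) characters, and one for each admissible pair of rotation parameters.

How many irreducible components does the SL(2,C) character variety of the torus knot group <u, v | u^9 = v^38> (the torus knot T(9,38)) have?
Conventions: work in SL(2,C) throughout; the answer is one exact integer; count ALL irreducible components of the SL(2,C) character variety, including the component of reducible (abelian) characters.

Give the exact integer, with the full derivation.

Gamma = < u, v | u^9 = v^38 > (torus knot T(9,38)); the central element u^9 = v^38 acts as +I or -I in any irreducible SL(2,C) representation.
On an irreducible component, tr(u) is locked at 2*cos(pi*alpha/9) for some alpha in 1..8, and tr(v) at 2*cos(pi*beta/38) for some beta in 1..37.
Consistency of u^9 = (-1)^alpha I with v^38 = (-1)^beta I forces alpha = beta (mod 2).
count pairs: odd alpha (4 choices) x odd beta (19), plus even alpha (4) x even beta (18): 4*19 + 4*18 = 148.
Total: 148 irreducible-character components + 1 reducible (abelian) component = 149.

149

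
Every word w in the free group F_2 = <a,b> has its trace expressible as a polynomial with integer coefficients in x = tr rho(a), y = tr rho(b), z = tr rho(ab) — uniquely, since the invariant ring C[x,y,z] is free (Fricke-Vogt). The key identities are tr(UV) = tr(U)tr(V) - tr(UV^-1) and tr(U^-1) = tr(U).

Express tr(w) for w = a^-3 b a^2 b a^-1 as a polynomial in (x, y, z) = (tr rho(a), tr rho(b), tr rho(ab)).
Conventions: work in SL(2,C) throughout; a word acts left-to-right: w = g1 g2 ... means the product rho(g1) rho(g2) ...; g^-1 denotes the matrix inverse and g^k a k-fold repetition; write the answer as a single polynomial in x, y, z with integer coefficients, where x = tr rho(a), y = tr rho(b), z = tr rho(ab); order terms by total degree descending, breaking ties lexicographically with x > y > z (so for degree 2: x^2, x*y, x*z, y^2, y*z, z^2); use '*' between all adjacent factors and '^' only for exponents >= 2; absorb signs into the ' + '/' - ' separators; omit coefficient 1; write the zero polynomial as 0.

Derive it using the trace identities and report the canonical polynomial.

trace(b^2 a) = trace(b)*trace(a b) - trace(a)   [square of b] = y*z - x
trace(b^2) = trace(b)*trace(b) - trace(1)   [square of b] = y^2 - 2
trace(b a^2 b) = trace(a)*trace(b^2 a) - trace(b^2)   [square of a] = x*y*z - x^2 - y^2 + 2
trace(b a b a) = trace(a b)*trace(a b) - trace(1)   [split at a repeated a] = z^2 - 2
trace(b a^2 b a) = trace(a)*trace(b a b a) - trace(b a b)   [square of a] = x*z^2 - y*z - x
trace(a^-1 b a^2 b) = trace(b a^2 b)*trace(a) - trace(b a^2 b a)   [inverse elimination on a] = x^2*y*z - x^3 - x*y^2 - x*z^2 + y*z + 3*x
trace(b a^2 b a^-2) = trace(a^-1 b a^2 b)*trace(a) - trace(a^-1 b a^2 b a)   [inverse elimination on a] = x^3*y*z - x^4 - x^2*y^2 - x^2*z^2 + 4*x^2 + y^2 - 2
trace(a^-3 b a^2 b) = trace(b a^2 b a^-2)*trace(a) - trace(b a^2 b a^-1)   [inverse elimination on a] = x^4*y*z - x^5 - x^3*y^2 - x^3*z^2 - x^2*y*z + 5*x^3 + 2*x*y^2 + x*z^2 - y*z - 5*x
trace(a^-3 b a^2 b a^-1) = trace(a^-3 b a^2 b)*trace(a) - trace(a^-3 b a^2 b a)   [inverse elimination on a] = x^5*y*z - x^6 - x^4*y^2 - x^4*z^2 - 2*x^3*y*z + 6*x^4 + 3*x^2*y^2 + 2*x^2*z^2 - x*y*z - 9*x^2 - y^2 + 2

x^5*y*z - x^6 - x^4*y^2 - x^4*z^2 - 2*x^3*y*z + 6*x^4 + 3*x^2*y^2 + 2*x^2*z^2 - x*y*z - 9*x^2 - y^2 + 2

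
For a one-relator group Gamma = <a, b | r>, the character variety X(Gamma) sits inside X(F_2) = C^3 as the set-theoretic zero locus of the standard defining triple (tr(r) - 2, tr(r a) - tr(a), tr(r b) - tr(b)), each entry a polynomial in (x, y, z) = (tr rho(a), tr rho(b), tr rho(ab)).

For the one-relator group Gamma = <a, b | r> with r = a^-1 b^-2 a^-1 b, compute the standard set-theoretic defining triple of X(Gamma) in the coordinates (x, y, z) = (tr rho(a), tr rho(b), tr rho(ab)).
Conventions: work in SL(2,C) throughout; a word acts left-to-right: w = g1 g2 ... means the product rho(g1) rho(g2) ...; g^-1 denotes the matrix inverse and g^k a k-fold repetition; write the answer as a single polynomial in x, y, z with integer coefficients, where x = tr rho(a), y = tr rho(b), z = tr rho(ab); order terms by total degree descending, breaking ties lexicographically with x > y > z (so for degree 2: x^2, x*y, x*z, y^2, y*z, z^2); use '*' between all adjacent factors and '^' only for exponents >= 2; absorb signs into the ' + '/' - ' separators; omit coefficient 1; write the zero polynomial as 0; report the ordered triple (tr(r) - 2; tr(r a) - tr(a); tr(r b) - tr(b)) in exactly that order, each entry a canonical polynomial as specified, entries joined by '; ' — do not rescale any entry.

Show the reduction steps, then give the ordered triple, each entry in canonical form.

trace(a^-1) = trace(a) = x
trace(b a b) = trace(b)*trace(a b) - trace(a)  (reduce the b square) = y*z - x
trace(b a b a) = trace(b a)*trace(b a) - trace(1)  (split on b) = z^2 - 2
trace(a b a^-1 b) = trace(b a b)*trace(a) - trace(b a b a)  (eliminate a^-1) = x*y*z - x^2 - z^2 + 2
use: trace(b a^-1 b^-1 a) = trace(a b a^-1)*trace(b) - trace(a b a^-1 b)  (eliminate b^-1) = -x*y*z + x^2 + y^2 + z^2 - 2
trace(a^-1 b a^-1 b^-1) = trace(b a^-1 b^-1)*trace(a) - trace(b a^-1 b^-1 a)  (eliminate a^-1) = x*y*z - y^2 - z^2 + 2
trace(a^-1 b) = trace(b)*trace(a) - trace(b a)  (eliminate a^-1) = x*y - z
trace(a^-1 b a^-1) = trace(a^-1 b)*trace(a) - trace(a^-1 b a)  (eliminate a^-1) = x^2*y - x*z - y
use: trace(a^-1 b^-2 a^-1 b) = trace(a^-1 b a^-1 b^-1)*trace(b) - trace(a^-1 b a^-1)  (eliminate b^-1) = x*y^2*z - x^2*y - y^3 - y*z^2 + x*z + 3*y
trace(a^2 b) = trace(a)*trace(b a) - trace(b) = x*z - y
trace(a^2) = trace(a)*trace(a) - trace(1) = x^2 - 2
trace(a b^2 a) = trace(b)*trace(a^2 b) - trace(a^2) = x*y*z - x^2 - y^2 + 2
use: trace(b^2 a b^-2 a) = trace(a b^2 a b^-1)*trace(b) - trace(a b^2 a) = x*y^3*z - x^2*y^2 - y^4 - y^2*z^2 + x^2 + 4*y^2 - 2
trace(b^-2 a^-1 b^2 a) = trace(b^2 a b^-2)*trace(a) - trace(b^2 a b^-2 a) = -x*y^3*z + x^2*y^2 + y^4 + y^2*z^2 - 4*y^2 + 2
trace(a^-1 b^-2 a^-1 b^2) = trace(b^-2 a^-1 b^2)*trace(a) - trace(b^-2 a^-1 b^2 a) = x*y^3*z - x^2*y^2 - y^4 - y^2*z^2 + x^2 + 4*y^2 - 2
assemble the triple (trace(r) - 2; trace(r a) - x; trace(r b) - y)

x*y^2*z - x^2*y - y^3 - y*z^2 + x*z + 3*y - 2; -x + z; x*y^3*z - x^2*y^2 - y^4 - y^2*z^2 + x^2 + 4*y^2 - y - 2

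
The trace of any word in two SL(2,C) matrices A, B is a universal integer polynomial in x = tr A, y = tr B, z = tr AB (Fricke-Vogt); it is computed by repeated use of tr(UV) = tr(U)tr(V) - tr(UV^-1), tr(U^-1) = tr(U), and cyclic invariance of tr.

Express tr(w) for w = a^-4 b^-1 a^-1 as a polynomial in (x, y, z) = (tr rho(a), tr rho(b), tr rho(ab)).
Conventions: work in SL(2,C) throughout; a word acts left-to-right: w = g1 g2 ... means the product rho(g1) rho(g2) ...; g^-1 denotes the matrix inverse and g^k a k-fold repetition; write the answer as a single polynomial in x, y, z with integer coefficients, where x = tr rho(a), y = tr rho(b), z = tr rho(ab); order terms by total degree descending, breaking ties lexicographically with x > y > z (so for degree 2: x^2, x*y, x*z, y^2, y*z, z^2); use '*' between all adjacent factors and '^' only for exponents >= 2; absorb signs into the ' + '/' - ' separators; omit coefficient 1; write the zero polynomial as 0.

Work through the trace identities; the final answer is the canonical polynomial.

x^4*z - x^3*y - 3*x^2*z + 2*x*y + z

tr(a^-1) = tr(a) = x
reduce: tr(a^-2) = tr(a^-1)*tr(a) - tr(1) = x^2 - 2
so tr(a^-3) = tr(a^-2)*tr(a) - tr(a^-1) = x^3 - 3*x
so tr(a^-4) = tr(a^-3)*tr(a) - tr(a^-2) = x^4 - 4*x^2 + 2
so tr(a^-5) = tr(a^-4)*tr(a) - tr(a^-3) = x^5 - 5*x^3 + 5*x
tr(b a^-1) = tr(b)*tr(a) - tr(b a) = x*y - z
tr(a^-2 b) = tr(b a^-1)*tr(a) - tr(b) = x^2*y - x*z - y
tr(a^-2 b a^-1) = tr(a^-2 b)*tr(a) - tr(a^-2 b a) = x^3*y - x^2*z - 2*x*y + z
reduce: tr(a^-4 b) = tr(a^-2 b a^-1)*tr(a) - tr(a^-2 b) = x^4*y - x^3*z - 3*x^2*y + 2*x*z + y
tr(a^-5 b) = tr(a^-4 b)*tr(a) - tr(a^-4 b a) = x^5*y - x^4*z - 4*x^3*y + 3*x^2*z + 3*x*y - z
reduce: tr(a^-4 b^-1 a^-1) = tr(a^-5)*tr(b) - tr(a^-5 b) = x^4*z - x^3*y - 3*x^2*z + 2*x*y + z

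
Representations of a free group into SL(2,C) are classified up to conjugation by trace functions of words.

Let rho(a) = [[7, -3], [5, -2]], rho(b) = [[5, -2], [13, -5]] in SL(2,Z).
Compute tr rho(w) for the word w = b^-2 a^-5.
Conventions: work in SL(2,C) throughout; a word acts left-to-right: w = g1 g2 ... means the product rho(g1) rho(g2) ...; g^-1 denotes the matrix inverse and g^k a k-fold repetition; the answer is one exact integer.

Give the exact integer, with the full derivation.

rho(b^-1) = [[-5, 2], [-13, 5]]
... * rho(b^-1) = [[-5, 2], [-13, 5]]  ->  [[-1, 0], [0, -1]]
... * rho(a^-1) = [[-2, 3], [-5, 7]]  ->  [[2, -3], [5, -7]]
... * rho(a^-1) = [[-2, 3], [-5, 7]]  ->  [[11, -15], [25, -34]]
... * rho(a^-1) = [[-2, 3], [-5, 7]]  ->  [[53, -72], [120, -163]]
... * rho(a^-1) = [[-2, 3], [-5, 7]]  ->  [[254, -345], [575, -781]]
... * rho(a^-1) = [[-2, 3], [-5, 7]]  ->  [[1217, -1653], [2755, -3742]]
tr = 1217 + -3742 = -2525

-2525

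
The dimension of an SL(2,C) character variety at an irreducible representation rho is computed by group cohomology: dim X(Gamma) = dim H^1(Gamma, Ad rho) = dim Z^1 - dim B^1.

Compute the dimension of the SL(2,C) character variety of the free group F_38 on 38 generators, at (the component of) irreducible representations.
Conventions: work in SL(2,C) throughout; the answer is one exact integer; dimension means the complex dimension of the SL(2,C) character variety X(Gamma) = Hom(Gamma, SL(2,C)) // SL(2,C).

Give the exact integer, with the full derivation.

Here Gamma is free of rank 38 — no relator constrains a cocycle.
A cocycle picks one sl_2 vector per generator freely, giving dim Z^1 = 3*38 = 114.
At an irreducible rho the centralizer of the image in sl_2 is 0, so the coboundary map sl_2 -> Z^1 is injective: dim B^1 = 3.
dim X = dim H^1 = dim Z^1 - dim B^1 = 114 - 3 = 111.

111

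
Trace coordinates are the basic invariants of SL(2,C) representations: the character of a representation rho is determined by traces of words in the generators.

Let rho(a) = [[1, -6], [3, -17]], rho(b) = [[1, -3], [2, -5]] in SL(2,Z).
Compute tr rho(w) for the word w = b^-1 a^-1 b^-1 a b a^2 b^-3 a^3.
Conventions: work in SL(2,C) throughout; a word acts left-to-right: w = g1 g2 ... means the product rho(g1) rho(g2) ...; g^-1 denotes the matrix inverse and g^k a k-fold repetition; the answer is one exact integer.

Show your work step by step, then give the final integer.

rho(b^-1) = [[-5, 3], [-2, 1]]
... * rho(a^-1) = [[-17, 6], [-3, 1]]  ->  [[76, -27], [31, -11]]
... * rho(b^-1) = [[-5, 3], [-2, 1]]  ->  [[-326, 201], [-133, 82]]
... * rho(a) = [[1, -6], [3, -17]]  ->  [[277, -1461], [113, -596]]
... * rho(b) = [[1, -3], [2, -5]]  ->  [[-2645, 6474], [-1079, 2641]]
... * rho(a) = [[1, -6], [3, -17]]  ->  [[16777, -94188], [6844, -38423]]
... * rho(a) = [[1, -6], [3, -17]]  ->  [[-265787, 1500534], [-108425, 612127]]
... * rho(b^-1) = [[-5, 3], [-2, 1]]  ->  [[-1672133, 703173], [-682129, 286852]]
... * rho(b^-1) = [[-5, 3], [-2, 1]]  ->  [[6954319, -4313226], [2836941, -1759535]]
... * rho(b^-1) = [[-5, 3], [-2, 1]]  ->  [[-26145143, 16549731], [-10665635, 6751288]]
... * rho(a) = [[1, -6], [3, -17]]  ->  [[23504050, -124474569], [9588229, -50778086]]
... * rho(a) = [[1, -6], [3, -17]]  ->  [[-349919657, 1975043373], [-142746029, 805698088]]
... * rho(a) = [[1, -6], [3, -17]]  ->  [[5575210462, -31476219399], [2274348235, -12840391322]]
tr = 5575210462 + -12840391322 = -7265180860

-7265180860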